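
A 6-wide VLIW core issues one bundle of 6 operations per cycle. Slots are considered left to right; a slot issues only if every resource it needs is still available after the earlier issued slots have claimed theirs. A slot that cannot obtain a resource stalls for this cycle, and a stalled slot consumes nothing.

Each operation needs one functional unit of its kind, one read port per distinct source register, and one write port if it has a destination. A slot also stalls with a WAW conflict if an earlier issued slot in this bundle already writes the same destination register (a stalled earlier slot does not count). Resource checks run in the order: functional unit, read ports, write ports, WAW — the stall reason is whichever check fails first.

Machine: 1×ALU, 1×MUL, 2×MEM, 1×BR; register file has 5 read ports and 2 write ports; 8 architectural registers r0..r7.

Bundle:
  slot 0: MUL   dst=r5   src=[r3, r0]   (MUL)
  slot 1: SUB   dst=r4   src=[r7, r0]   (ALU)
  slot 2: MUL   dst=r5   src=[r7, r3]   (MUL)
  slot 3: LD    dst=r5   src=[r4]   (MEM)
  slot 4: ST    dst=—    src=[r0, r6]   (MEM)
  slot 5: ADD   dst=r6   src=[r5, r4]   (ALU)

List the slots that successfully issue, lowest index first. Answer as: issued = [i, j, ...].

slot 0 (MUL): ISSUE — free A1,Mu0,Ld2,B1 rp3 wp1
slot 1 (ALU): ISSUE — free A0,Mu0,Ld2,B1 rp1 wp0
slot 2 (MUL): stall FU — free A0,Mu0,Ld2,B1 rp1 wp0
slot 3 (MEM): stall WR_PORT — free A0,Mu0,Ld2,B1 rp1 wp0
slot 4 (MEM): stall RD_PORT — free A0,Mu0,Ld2,B1 rp1 wp0
slot 5 (ALU): stall FU — free A0,Mu0,Ld2,B1 rp1 wp0

issued = [0, 1]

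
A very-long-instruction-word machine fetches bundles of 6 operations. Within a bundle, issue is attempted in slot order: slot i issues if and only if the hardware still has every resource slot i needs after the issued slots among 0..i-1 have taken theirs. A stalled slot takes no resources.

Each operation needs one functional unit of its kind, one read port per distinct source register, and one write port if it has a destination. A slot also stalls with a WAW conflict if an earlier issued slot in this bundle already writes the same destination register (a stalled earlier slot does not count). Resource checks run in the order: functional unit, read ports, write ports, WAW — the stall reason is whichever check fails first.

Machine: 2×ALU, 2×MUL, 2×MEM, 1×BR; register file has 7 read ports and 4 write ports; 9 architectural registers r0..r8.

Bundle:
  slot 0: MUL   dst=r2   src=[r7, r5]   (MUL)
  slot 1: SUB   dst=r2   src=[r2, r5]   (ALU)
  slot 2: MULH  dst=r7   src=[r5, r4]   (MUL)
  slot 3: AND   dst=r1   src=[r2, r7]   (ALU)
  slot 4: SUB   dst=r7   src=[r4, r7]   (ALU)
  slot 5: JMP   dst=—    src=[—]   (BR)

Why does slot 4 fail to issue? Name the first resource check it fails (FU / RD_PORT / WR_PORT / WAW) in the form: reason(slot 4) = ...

#0 MUL src=r7,r5 dispatched  <A:2 Mu:1 Ld:2 B:1 rd:5 wr:3>
#1 ALU src=r2,r5 held:WAW  <A:2 Mu:1 Ld:2 B:1 rd:5 wr:3>
#2 MUL src=r5,r4 dispatched  <A:2 Mu:0 Ld:2 B:1 rd:3 wr:2>
#3 ALU src=r2,r7 dispatched  <A:1 Mu:0 Ld:2 B:1 rd:1 wr:1>
#4 ALU src=r4,r7 held:RD_PORT  <A:1 Mu:0 Ld:2 B:1 rd:1 wr:1>
#5 BR src=- dispatched  <A:1 Mu:0 Ld:2 B:0 rd:1 wr:1>

reason(slot 4) = RD_PORT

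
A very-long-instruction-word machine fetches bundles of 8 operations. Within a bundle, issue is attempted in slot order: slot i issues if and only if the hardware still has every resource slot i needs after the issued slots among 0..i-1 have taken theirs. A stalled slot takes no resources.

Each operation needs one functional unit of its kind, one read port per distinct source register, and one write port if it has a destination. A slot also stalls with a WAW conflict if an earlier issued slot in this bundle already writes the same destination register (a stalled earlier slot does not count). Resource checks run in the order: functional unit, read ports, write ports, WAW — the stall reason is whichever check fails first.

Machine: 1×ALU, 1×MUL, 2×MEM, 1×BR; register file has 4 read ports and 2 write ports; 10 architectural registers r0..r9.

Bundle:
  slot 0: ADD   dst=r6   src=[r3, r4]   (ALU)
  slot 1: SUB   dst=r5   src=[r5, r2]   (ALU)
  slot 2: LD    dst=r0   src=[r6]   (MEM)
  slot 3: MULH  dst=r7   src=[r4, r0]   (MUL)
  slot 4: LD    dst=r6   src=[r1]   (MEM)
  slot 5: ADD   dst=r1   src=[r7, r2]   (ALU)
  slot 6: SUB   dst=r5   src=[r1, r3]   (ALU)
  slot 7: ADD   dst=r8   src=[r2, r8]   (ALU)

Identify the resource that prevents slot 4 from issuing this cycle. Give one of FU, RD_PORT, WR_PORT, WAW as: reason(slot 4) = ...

#0 ALU src=r3,r4 dispatched  <A:0 Mu:1 Ld:2 B:1 rd:2 wr:1>
#1 ALU src=r5,r2 held:FU  <A:0 Mu:1 Ld:2 B:1 rd:2 wr:1>
#2 MEM src=r6 dispatched  <A:0 Mu:1 Ld:1 B:1 rd:1 wr:0>
#3 MUL src=r4,r0 held:RD_PORT  <A:0 Mu:1 Ld:1 B:1 rd:1 wr:0>
#4 MEM src=r1 held:WR_PORT  <A:0 Mu:1 Ld:1 B:1 rd:1 wr:0>
#5 ALU src=r7,r2 held:FU  <A:0 Mu:1 Ld:1 B:1 rd:1 wr:0>
#6 ALU src=r1,r3 held:FU  <A:0 Mu:1 Ld:1 B:1 rd:1 wr:0>
#7 ALU src=r2,r8 held:FU  <A:0 Mu:1 Ld:1 B:1 rd:1 wr:0>

reason(slot 4) = WR_PORT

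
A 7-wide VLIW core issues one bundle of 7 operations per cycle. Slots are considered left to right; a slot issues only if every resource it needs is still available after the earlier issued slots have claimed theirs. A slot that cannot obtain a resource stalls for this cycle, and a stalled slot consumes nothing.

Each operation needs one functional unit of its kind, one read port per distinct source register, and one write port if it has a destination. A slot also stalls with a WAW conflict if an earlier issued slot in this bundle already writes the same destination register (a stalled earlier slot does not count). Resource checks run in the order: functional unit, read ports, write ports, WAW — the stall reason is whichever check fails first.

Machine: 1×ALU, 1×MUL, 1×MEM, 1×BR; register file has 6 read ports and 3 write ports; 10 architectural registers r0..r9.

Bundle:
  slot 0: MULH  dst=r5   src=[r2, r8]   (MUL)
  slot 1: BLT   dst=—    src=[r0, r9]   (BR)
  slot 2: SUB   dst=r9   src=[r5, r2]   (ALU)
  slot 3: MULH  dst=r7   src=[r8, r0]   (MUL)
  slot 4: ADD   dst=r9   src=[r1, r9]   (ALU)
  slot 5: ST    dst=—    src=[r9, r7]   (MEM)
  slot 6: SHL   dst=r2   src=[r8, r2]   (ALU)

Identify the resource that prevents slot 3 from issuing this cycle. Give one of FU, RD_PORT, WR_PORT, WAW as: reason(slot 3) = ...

  0. MUL→r5 ⇒ go  {1A/0Mu/1Ld/1B | 4r 2w}
  1. BR ⇒ go  {1A/0Mu/1Ld/0B | 2r 2w}
  2. ALU→r9 ⇒ go  {0A/0Mu/1Ld/0B | 0r 1w}
  3. MUL→r7 ⇒ no(FU)  {0A/0Mu/1Ld/0B | 0r 1w}
  4. ALU→r9 ⇒ no(FU)  {0A/0Mu/1Ld/0B | 0r 1w}
  5. MEM ⇒ no(RD_PORT)  {0A/0Mu/1Ld/0B | 0r 1w}
  6. ALU→r2 ⇒ no(FU)  {0A/0Mu/1Ld/0B | 0r 1w}

reason(slot 3) = FU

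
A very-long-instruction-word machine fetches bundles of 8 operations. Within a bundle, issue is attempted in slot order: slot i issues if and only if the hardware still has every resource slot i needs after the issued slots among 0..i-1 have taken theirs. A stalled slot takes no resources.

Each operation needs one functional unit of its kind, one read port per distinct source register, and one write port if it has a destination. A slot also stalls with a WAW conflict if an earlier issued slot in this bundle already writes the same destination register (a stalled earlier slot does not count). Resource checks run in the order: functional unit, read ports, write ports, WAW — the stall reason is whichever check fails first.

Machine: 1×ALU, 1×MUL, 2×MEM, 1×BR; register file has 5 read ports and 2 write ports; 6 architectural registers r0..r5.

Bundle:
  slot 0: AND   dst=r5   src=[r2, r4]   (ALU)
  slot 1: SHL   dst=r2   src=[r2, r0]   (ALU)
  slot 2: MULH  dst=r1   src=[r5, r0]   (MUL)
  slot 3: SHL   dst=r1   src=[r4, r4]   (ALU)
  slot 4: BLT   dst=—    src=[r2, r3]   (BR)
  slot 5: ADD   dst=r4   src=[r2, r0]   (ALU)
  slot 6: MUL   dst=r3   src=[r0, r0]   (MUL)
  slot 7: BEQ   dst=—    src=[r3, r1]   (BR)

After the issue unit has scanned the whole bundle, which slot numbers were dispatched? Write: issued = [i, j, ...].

[0] ALU needs rd=2 wr=1: ok; after: ALU=0 MUL=1 MEM=2 BR=1, R=3, W=1
[1] ALU needs rd=2 wr=1: FU; after: ALU=0 MUL=1 MEM=2 BR=1, R=3, W=1
[2] MUL needs rd=2 wr=1: ok; after: ALU=0 MUL=0 MEM=2 BR=1, R=1, W=0
[3] ALU needs rd=1 wr=1: FU; after: ALU=0 MUL=0 MEM=2 BR=1, R=1, W=0
[4] BR needs rd=2 wr=0: RD_PORT; after: ALU=0 MUL=0 MEM=2 BR=1, R=1, W=0
[5] ALU needs rd=2 wr=1: FU; after: ALU=0 MUL=0 MEM=2 BR=1, R=1, W=0
[6] MUL needs rd=1 wr=1: FU; after: ALU=0 MUL=0 MEM=2 BR=1, R=1, W=0
[7] BR needs rd=2 wr=0: RD_PORT; after: ALU=0 MUL=0 MEM=2 BR=1, R=1, W=0

issued = [0, 2]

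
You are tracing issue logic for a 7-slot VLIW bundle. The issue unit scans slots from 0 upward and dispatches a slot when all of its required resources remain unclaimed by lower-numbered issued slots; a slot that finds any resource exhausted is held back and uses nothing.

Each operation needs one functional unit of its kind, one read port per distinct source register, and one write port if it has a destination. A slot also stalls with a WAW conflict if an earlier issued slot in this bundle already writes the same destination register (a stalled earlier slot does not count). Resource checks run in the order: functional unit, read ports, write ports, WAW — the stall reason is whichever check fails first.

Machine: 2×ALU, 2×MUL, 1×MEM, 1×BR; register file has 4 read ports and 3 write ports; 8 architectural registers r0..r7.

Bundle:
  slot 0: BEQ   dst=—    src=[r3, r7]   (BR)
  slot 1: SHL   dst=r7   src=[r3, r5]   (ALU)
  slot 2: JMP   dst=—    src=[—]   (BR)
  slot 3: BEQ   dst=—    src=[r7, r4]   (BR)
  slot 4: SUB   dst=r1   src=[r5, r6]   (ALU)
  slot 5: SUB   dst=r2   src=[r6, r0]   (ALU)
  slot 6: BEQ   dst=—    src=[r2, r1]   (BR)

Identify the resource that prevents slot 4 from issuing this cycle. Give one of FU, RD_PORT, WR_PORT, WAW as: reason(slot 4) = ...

reason(slot 4) = RD_PORT

(0) want 1×BR +2rd +0wr — yes → AL2|MU2|ME1|BR0|rd2|wr3
(1) want 1×ALU +2rd +1wr — yes → AL1|MU2|ME1|BR0|rd0|wr2
(2) want 1×BR +0rd +0wr — FU → AL1|MU2|ME1|BR0|rd0|wr2
(3) want 1×BR +2rd +0wr — FU → AL1|MU2|ME1|BR0|rd0|wr2
(4) want 1×ALU +2rd +1wr — RD_PORT → AL1|MU2|ME1|BR0|rd0|wr2
(5) want 1×ALU +2rd +1wr — RD_PORT → AL1|MU2|ME1|BR0|rd0|wr2
(6) want 1×BR +2rd +0wr — FU → AL1|MU2|ME1|BR0|rd0|wr2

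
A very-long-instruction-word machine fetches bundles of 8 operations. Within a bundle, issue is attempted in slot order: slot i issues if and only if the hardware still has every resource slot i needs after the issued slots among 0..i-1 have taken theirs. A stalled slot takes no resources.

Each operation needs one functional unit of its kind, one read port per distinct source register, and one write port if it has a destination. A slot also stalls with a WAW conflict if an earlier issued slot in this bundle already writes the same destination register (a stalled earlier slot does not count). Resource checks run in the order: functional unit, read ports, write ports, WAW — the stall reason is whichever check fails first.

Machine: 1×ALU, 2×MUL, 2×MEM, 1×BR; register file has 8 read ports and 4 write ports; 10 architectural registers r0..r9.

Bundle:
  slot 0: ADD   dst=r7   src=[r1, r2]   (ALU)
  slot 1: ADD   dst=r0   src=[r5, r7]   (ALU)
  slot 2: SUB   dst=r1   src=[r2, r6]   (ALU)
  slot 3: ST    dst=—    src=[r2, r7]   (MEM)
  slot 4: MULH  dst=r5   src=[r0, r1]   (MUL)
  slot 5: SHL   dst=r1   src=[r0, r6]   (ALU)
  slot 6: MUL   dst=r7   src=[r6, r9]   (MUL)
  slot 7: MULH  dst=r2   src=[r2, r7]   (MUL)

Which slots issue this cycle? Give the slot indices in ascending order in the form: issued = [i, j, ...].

[0] ALU needs rd=2 wr=1: ok; after: ALU=0 MUL=2 MEM=2 BR=1, R=6, W=3
[1] ALU needs rd=2 wr=1: FU; after: ALU=0 MUL=2 MEM=2 BR=1, R=6, W=3
[2] ALU needs rd=2 wr=1: FU; after: ALU=0 MUL=2 MEM=2 BR=1, R=6, W=3
[3] MEM needs rd=2 wr=0: ok; after: ALU=0 MUL=2 MEM=1 BR=1, R=4, W=3
[4] MUL needs rd=2 wr=1: ok; after: ALU=0 MUL=1 MEM=1 BR=1, R=2, W=2
[5] ALU needs rd=2 wr=1: FU; after: ALU=0 MUL=1 MEM=1 BR=1, R=2, W=2
[6] MUL needs rd=2 wr=1: WAW; after: ALU=0 MUL=1 MEM=1 BR=1, R=2, W=2
[7] MUL needs rd=2 wr=1: ok; after: ALU=0 MUL=0 MEM=1 BR=1, R=0, W=1

issued = [0, 3, 4, 7]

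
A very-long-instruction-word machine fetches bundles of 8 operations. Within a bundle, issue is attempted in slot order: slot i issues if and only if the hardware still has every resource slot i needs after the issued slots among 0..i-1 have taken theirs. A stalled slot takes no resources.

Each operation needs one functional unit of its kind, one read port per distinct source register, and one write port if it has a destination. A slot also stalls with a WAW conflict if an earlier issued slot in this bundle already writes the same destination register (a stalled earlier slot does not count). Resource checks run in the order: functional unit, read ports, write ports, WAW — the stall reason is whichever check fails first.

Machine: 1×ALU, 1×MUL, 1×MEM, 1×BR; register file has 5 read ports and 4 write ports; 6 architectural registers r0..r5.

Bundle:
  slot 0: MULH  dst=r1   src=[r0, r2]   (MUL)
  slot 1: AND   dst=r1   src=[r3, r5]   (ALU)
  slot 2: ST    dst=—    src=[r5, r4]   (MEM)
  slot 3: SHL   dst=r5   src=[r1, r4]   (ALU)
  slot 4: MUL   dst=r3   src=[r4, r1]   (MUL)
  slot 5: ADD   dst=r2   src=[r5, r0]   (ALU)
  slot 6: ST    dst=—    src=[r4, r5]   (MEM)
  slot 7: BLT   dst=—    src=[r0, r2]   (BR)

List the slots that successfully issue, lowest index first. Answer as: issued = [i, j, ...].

[0] MUL needs rd=2 wr=1: ok; after: ALU=1 MUL=0 MEM=1 BR=1, R=3, W=3
[1] ALU needs rd=2 wr=1: WAW; after: ALU=1 MUL=0 MEM=1 BR=1, R=3, W=3
[2] MEM needs rd=2 wr=0: ok; after: ALU=1 MUL=0 MEM=0 BR=1, R=1, W=3
[3] ALU needs rd=2 wr=1: RD_PORT; after: ALU=1 MUL=0 MEM=0 BR=1, R=1, W=3
[4] MUL needs rd=2 wr=1: FU; after: ALU=1 MUL=0 MEM=0 BR=1, R=1, W=3
[5] ALU needs rd=2 wr=1: RD_PORT; after: ALU=1 MUL=0 MEM=0 BR=1, R=1, W=3
[6] MEM needs rd=2 wr=0: FU; after: ALU=1 MUL=0 MEM=0 BR=1, R=1, W=3
[7] BR needs rd=2 wr=0: RD_PORT; after: ALU=1 MUL=0 MEM=0 BR=1, R=1, W=3

issued = [0, 2]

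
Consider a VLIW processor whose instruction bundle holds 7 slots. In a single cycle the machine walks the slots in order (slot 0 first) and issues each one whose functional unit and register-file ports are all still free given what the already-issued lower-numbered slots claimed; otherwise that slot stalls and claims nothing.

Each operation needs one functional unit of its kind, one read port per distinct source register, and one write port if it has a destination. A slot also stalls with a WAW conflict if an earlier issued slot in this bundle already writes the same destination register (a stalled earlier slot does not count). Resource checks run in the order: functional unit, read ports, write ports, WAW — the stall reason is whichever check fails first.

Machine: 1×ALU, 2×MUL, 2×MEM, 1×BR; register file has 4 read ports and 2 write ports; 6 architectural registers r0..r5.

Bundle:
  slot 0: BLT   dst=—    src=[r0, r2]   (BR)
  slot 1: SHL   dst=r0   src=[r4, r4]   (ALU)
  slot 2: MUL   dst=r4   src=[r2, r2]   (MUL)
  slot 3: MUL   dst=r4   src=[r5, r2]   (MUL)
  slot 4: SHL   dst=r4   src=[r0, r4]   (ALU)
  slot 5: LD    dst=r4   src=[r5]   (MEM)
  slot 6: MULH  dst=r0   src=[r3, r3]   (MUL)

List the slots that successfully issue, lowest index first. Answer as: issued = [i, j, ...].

issued = [0, 1, 2]

#0 BR src=r0,r2 dispatched  <A:1 Mu:2 Ld:2 B:0 rd:2 wr:2>
#1 ALU src=r4,r4 dispatched  <A:0 Mu:2 Ld:2 B:0 rd:1 wr:1>
#2 MUL src=r2,r2 dispatched  <A:0 Mu:1 Ld:2 B:0 rd:0 wr:0>
#3 MUL src=r5,r2 held:RD_PORT  <A:0 Mu:1 Ld:2 B:0 rd:0 wr:0>
#4 ALU src=r0,r4 held:FU  <A:0 Mu:1 Ld:2 B:0 rd:0 wr:0>
#5 MEM src=r5 held:RD_PORT  <A:0 Mu:1 Ld:2 B:0 rd:0 wr:0>
#6 MUL src=r3,r3 held:RD_PORT  <A:0 Mu:1 Ld:2 B:0 rd:0 wr:0>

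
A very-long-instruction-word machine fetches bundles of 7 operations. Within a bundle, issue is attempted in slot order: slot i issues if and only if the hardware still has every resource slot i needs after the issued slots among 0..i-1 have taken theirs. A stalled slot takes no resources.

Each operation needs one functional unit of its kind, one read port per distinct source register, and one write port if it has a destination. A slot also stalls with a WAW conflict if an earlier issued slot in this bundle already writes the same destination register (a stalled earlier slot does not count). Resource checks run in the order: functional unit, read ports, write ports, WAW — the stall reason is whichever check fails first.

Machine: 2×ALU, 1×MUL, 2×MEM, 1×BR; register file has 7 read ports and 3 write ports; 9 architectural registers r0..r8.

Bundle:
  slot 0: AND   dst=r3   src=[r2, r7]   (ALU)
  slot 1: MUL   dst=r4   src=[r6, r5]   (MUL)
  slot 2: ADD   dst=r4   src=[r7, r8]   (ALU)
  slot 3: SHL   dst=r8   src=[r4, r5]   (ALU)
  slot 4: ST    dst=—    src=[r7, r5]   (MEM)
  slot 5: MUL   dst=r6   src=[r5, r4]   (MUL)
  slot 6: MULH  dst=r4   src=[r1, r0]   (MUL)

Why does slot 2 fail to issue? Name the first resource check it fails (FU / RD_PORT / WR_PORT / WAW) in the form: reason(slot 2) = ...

#0 ALU src=r2,r7 dispatched  <A:1 Mu:1 Ld:2 B:1 rd:5 wr:2>
#1 MUL src=r6,r5 dispatched  <A:1 Mu:0 Ld:2 B:1 rd:3 wr:1>
#2 ALU src=r7,r8 held:WAW  <A:1 Mu:0 Ld:2 B:1 rd:3 wr:1>
#3 ALU src=r4,r5 dispatched  <A:0 Mu:0 Ld:2 B:1 rd:1 wr:0>
#4 MEM src=r7,r5 held:RD_PORT  <A:0 Mu:0 Ld:2 B:1 rd:1 wr:0>
#5 MUL src=r5,r4 held:FU  <A:0 Mu:0 Ld:2 B:1 rd:1 wr:0>
#6 MUL src=r1,r0 held:FU  <A:0 Mu:0 Ld:2 B:1 rd:1 wr:0>

reason(slot 2) = WAW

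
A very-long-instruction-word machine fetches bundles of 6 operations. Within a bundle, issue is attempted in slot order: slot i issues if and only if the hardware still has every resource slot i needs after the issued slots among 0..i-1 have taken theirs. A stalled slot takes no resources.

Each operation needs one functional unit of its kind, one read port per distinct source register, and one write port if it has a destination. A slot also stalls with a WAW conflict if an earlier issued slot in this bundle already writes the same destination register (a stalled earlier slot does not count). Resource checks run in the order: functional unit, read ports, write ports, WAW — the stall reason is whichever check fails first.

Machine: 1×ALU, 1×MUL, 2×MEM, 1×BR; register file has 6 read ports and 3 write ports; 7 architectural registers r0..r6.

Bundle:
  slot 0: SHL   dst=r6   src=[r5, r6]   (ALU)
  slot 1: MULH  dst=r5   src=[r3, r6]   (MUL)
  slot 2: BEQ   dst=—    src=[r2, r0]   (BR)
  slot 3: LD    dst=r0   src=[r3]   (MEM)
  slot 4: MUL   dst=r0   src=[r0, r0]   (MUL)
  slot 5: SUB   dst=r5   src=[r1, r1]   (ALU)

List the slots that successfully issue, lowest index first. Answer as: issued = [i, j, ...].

issued = [0, 1, 2]

slot 0 (ALU): ISSUE — free A0,Mu1,Ld2,B1 rp4 wp2
slot 1 (MUL): ISSUE — free A0,Mu0,Ld2,B1 rp2 wp1
slot 2 (BR): ISSUE — free A0,Mu0,Ld2,B0 rp0 wp1
slot 3 (MEM): stall RD_PORT — free A0,Mu0,Ld2,B0 rp0 wp1
slot 4 (MUL): stall FU — free A0,Mu0,Ld2,B0 rp0 wp1
slot 5 (ALU): stall FU — free A0,Mu0,Ld2,B0 rp0 wp1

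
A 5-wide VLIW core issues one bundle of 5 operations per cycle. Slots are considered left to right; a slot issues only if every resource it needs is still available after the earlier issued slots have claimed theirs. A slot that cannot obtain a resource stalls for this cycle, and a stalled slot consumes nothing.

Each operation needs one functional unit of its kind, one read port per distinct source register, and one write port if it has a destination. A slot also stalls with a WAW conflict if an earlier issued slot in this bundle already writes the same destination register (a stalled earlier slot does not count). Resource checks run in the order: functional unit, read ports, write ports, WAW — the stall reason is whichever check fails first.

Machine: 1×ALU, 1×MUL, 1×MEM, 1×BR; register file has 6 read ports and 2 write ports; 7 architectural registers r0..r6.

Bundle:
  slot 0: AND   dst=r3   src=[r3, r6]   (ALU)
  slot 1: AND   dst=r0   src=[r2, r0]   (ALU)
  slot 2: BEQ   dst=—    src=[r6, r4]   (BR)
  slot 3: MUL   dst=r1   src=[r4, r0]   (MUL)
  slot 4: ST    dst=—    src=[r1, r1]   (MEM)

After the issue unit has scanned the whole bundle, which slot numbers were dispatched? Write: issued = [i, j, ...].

issued = [0, 2, 3]

(0) want 1×ALU +2rd +1wr — yes → AL0|MU1|ME1|BR1|rd4|wr1
(1) want 1×ALU +2rd +1wr — FU → AL0|MU1|ME1|BR1|rd4|wr1
(2) want 1×BR +2rd +0wr — yes → AL0|MU1|ME1|BR0|rd2|wr1
(3) want 1×MUL +2rd +1wr — yes → AL0|MU0|ME1|BR0|rd0|wr0
(4) want 1×MEM +1rd +0wr — RD_PORT → AL0|MU0|ME1|BR0|rd0|wr0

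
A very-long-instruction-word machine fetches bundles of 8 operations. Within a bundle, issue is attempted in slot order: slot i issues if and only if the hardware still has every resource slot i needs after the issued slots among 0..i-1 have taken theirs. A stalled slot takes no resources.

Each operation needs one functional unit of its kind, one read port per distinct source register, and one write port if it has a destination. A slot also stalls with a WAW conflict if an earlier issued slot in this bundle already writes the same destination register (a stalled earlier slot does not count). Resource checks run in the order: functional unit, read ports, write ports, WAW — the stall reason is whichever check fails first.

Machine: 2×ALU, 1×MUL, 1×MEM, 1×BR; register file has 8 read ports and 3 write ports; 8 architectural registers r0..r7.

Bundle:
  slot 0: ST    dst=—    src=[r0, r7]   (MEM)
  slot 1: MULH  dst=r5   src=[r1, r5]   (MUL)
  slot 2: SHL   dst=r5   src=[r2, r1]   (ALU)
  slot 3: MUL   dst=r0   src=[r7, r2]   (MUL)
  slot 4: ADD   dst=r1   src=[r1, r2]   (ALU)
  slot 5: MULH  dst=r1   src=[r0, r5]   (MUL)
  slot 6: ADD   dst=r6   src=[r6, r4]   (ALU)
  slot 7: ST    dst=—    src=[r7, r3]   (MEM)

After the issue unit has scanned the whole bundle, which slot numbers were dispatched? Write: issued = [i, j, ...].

(0) want 1×MEM +2rd +0wr — yes → AL2|MU1|ME0|BR1|rd6|wr3
(1) want 1×MUL +2rd +1wr — yes → AL2|MU0|ME0|BR1|rd4|wr2
(2) want 1×ALU +2rd +1wr — WAW → AL2|MU0|ME0|BR1|rd4|wr2
(3) want 1×MUL +2rd +1wr — FU → AL2|MU0|ME0|BR1|rd4|wr2
(4) want 1×ALU +2rd +1wr — yes → AL1|MU0|ME0|BR1|rd2|wr1
(5) want 1×MUL +2rd +1wr — FU → AL1|MU0|ME0|BR1|rd2|wr1
(6) want 1×ALU +2rd +1wr — yes → AL0|MU0|ME0|BR1|rd0|wr0
(7) want 1×MEM +2rd +0wr — FU → AL0|MU0|ME0|BR1|rd0|wr0

issued = [0, 1, 4, 6]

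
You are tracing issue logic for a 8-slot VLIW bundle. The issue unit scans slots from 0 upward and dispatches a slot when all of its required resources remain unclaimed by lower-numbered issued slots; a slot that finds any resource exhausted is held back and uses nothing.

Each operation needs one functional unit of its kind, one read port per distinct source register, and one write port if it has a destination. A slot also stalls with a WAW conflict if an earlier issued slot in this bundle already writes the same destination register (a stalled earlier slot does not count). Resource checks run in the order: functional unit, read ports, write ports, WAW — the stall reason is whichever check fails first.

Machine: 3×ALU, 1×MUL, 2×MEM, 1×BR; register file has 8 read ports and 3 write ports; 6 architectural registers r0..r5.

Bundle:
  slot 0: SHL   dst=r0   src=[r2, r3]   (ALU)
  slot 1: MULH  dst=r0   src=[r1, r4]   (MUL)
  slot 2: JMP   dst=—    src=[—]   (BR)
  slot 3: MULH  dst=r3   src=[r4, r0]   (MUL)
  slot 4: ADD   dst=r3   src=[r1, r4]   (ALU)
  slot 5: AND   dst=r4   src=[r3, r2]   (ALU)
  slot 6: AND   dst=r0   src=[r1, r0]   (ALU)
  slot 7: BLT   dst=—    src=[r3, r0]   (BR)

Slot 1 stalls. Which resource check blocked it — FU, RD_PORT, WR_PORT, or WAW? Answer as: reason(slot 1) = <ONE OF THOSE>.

reason(slot 1) = WAW

slot 0 (ALU): ISSUE — free A2,Mu1,Ld2,B1 rp6 wp2
slot 1 (MUL): stall WAW — free A2,Mu1,Ld2,B1 rp6 wp2
slot 2 (BR): ISSUE — free A2,Mu1,Ld2,B0 rp6 wp2
slot 3 (MUL): ISSUE — free A2,Mu0,Ld2,B0 rp4 wp1
slot 4 (ALU): stall WAW — free A2,Mu0,Ld2,B0 rp4 wp1
slot 5 (ALU): ISSUE — free A1,Mu0,Ld2,B0 rp2 wp0
slot 6 (ALU): stall WR_PORT — free A1,Mu0,Ld2,B0 rp2 wp0
slot 7 (BR): stall FU — free A1,Mu0,Ld2,B0 rp2 wp0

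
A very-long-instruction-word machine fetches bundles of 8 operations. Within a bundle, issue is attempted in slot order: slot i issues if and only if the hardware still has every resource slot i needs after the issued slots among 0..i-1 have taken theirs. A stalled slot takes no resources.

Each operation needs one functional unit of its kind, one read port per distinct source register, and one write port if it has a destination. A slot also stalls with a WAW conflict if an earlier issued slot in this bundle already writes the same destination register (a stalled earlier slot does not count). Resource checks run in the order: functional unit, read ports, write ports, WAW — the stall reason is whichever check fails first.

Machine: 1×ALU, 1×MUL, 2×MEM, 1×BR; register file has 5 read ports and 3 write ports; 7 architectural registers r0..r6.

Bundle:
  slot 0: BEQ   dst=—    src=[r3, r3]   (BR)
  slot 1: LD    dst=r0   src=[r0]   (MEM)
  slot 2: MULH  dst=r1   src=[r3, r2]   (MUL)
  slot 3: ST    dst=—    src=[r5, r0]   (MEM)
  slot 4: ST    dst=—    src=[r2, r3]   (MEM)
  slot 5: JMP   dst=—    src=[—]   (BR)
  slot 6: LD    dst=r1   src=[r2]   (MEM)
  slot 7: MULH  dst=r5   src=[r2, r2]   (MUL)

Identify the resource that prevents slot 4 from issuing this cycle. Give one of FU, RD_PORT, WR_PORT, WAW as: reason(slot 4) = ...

reason(slot 4) = RD_PORT

slot 0 (BR): ISSUE — free A1,Mu1,Ld2,B0 rp4 wp3
slot 1 (MEM): ISSUE — free A1,Mu1,Ld1,B0 rp3 wp2
slot 2 (MUL): ISSUE — free A1,Mu0,Ld1,B0 rp1 wp1
slot 3 (MEM): stall RD_PORT — free A1,Mu0,Ld1,B0 rp1 wp1
slot 4 (MEM): stall RD_PORT — free A1,Mu0,Ld1,B0 rp1 wp1
slot 5 (BR): stall FU — free A1,Mu0,Ld1,B0 rp1 wp1
slot 6 (MEM): stall WAW — free A1,Mu0,Ld1,B0 rp1 wp1
slot 7 (MUL): stall FU — free A1,Mu0,Ld1,B0 rp1 wp1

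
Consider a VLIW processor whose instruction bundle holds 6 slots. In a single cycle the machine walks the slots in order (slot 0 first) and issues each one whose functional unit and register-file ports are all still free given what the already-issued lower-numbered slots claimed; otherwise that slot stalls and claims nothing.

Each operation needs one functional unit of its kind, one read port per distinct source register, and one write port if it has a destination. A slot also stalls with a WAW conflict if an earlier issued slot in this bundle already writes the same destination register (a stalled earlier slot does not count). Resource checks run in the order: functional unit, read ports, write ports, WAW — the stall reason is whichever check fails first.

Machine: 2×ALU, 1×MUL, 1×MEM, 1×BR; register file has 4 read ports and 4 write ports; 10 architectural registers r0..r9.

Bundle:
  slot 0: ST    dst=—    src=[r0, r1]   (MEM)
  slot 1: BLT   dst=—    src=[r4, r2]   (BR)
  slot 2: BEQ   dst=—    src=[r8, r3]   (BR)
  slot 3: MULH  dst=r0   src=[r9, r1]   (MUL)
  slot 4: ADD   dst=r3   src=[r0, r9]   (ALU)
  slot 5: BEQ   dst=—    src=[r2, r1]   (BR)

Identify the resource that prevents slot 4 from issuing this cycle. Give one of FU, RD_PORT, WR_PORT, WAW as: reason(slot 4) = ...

reason(slot 4) = RD_PORT

#0 MEM src=r0,r1 dispatched  <A:2 Mu:1 Ld:0 B:1 rd:2 wr:4>
#1 BR src=r4,r2 dispatched  <A:2 Mu:1 Ld:0 B:0 rd:0 wr:4>
#2 BR src=r8,r3 held:FU  <A:2 Mu:1 Ld:0 B:0 rd:0 wr:4>
#3 MUL src=r9,r1 held:RD_PORT  <A:2 Mu:1 Ld:0 B:0 rd:0 wr:4>
#4 ALU src=r0,r9 held:RD_PORT  <A:2 Mu:1 Ld:0 B:0 rd:0 wr:4>
#5 BR src=r2,r1 held:FU  <A:2 Mu:1 Ld:0 B:0 rd:0 wr:4>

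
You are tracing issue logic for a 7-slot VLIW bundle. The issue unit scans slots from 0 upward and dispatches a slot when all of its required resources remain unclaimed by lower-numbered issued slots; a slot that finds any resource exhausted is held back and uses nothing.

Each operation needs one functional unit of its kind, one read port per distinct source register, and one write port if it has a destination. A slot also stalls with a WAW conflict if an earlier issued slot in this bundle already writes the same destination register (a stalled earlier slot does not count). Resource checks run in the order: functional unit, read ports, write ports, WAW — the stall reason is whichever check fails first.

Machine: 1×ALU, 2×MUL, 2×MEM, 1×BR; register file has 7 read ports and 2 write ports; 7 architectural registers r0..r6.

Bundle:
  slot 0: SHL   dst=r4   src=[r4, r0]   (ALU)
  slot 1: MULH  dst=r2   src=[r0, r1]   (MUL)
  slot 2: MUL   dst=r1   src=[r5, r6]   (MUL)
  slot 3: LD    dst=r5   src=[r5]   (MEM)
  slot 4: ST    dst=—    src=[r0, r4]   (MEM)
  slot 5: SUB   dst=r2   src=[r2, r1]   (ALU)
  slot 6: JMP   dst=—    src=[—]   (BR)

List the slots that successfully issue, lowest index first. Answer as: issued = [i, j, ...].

issued = [0, 1, 4, 6]

  0. ALU→r4 ⇒ go  {0A/2Mu/2Ld/1B | 5r 1w}
  1. MUL→r2 ⇒ go  {0A/1Mu/2Ld/1B | 3r 0w}
  2. MUL→r1 ⇒ no(WR_PORT)  {0A/1Mu/2Ld/1B | 3r 0w}
  3. MEM→r5 ⇒ no(WR_PORT)  {0A/1Mu/2Ld/1B | 3r 0w}
  4. MEM ⇒ go  {0A/1Mu/1Ld/1B | 1r 0w}
  5. ALU→r2 ⇒ no(FU)  {0A/1Mu/1Ld/1B | 1r 0w}
  6. BR ⇒ go  {0A/1Mu/1Ld/0B | 1r 0w}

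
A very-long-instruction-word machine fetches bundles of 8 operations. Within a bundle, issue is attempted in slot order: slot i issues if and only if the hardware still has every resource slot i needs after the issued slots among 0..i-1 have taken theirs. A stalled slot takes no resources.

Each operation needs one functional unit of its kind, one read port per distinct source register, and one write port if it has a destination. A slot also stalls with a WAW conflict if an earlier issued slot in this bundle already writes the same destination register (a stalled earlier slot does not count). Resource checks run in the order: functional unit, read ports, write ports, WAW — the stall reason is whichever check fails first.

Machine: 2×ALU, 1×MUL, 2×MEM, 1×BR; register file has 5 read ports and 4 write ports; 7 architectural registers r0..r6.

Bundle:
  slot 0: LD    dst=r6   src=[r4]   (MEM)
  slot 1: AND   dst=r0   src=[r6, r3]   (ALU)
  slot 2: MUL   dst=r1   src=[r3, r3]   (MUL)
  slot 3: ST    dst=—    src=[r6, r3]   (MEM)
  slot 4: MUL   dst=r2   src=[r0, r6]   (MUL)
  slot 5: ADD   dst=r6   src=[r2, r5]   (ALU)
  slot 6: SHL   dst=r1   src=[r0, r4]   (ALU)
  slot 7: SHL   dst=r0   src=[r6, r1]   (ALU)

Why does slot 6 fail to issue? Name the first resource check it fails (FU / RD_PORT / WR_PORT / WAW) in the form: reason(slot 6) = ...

reason(slot 6) = RD_PORT

slot 0 (MEM): ISSUE — free A2,Mu1,Ld1,B1 rp4 wp3
slot 1 (ALU): ISSUE — free A1,Mu1,Ld1,B1 rp2 wp2
slot 2 (MUL): ISSUE — free A1,Mu0,Ld1,B1 rp1 wp1
slot 3 (MEM): stall RD_PORT — free A1,Mu0,Ld1,B1 rp1 wp1
slot 4 (MUL): stall FU — free A1,Mu0,Ld1,B1 rp1 wp1
slot 5 (ALU): stall RD_PORT — free A1,Mu0,Ld1,B1 rp1 wp1
slot 6 (ALU): stall RD_PORT — free A1,Mu0,Ld1,B1 rp1 wp1
slot 7 (ALU): stall RD_PORT — free A1,Mu0,Ld1,B1 rp1 wp1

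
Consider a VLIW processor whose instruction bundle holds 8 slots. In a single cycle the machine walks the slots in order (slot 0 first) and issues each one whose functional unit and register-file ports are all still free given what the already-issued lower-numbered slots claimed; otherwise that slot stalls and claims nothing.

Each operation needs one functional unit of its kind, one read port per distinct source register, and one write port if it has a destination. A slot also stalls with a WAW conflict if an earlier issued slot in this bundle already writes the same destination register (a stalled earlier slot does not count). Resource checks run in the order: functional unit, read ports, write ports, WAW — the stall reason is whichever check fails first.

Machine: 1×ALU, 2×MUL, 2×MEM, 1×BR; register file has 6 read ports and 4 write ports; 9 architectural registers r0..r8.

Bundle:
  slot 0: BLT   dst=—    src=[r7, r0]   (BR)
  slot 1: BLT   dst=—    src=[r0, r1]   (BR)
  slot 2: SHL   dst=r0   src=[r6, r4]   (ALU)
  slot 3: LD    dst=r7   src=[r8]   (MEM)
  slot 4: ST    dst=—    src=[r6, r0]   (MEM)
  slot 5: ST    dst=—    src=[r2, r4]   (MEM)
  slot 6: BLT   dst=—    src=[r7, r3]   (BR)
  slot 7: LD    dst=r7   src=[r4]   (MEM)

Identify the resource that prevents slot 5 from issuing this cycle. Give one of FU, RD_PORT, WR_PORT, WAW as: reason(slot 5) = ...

reason(slot 5) = RD_PORT

(0) want 1×BR +2rd +0wr — yes → AL1|MU2|ME2|BR0|rd4|wr4
(1) want 1×BR +2rd +0wr — FU → AL1|MU2|ME2|BR0|rd4|wr4
(2) want 1×ALU +2rd +1wr — yes → AL0|MU2|ME2|BR0|rd2|wr3
(3) want 1×MEM +1rd +1wr — yes → AL0|MU2|ME1|BR0|rd1|wr2
(4) want 1×MEM +2rd +0wr — RD_PORT → AL0|MU2|ME1|BR0|rd1|wr2
(5) want 1×MEM +2rd +0wr — RD_PORT → AL0|MU2|ME1|BR0|rd1|wr2
(6) want 1×BR +2rd +0wr — FU → AL0|MU2|ME1|BR0|rd1|wr2
(7) want 1×MEM +1rd +1wr — WAW → AL0|MU2|ME1|BR0|rd1|wr2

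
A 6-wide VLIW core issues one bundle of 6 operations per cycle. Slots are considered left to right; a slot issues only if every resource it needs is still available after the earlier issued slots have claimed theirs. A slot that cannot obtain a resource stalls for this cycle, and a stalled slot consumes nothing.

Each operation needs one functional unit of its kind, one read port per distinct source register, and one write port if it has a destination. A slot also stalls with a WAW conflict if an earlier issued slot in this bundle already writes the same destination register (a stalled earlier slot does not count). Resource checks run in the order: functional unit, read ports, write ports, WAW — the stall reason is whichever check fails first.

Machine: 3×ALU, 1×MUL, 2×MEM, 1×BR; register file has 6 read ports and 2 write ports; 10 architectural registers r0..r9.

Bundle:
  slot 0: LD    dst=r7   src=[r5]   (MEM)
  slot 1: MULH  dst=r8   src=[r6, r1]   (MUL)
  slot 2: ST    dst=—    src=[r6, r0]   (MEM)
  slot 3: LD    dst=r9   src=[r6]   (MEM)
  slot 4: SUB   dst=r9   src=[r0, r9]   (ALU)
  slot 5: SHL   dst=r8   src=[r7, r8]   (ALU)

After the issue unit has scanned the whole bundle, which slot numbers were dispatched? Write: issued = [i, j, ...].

  0. MEM→r7 ⇒ go  {3A/1Mu/1Ld/1B | 5r 1w}
  1. MUL→r8 ⇒ go  {3A/0Mu/1Ld/1B | 3r 0w}
  2. MEM ⇒ go  {3A/0Mu/0Ld/1B | 1r 0w}
  3. MEM→r9 ⇒ no(FU)  {3A/0Mu/0Ld/1B | 1r 0w}
  4. ALU→r9 ⇒ no(RD_PORT)  {3A/0Mu/0Ld/1B | 1r 0w}
  5. ALU→r8 ⇒ no(RD_PORT)  {3A/0Mu/0Ld/1B | 1r 0w}

issued = [0, 1, 2]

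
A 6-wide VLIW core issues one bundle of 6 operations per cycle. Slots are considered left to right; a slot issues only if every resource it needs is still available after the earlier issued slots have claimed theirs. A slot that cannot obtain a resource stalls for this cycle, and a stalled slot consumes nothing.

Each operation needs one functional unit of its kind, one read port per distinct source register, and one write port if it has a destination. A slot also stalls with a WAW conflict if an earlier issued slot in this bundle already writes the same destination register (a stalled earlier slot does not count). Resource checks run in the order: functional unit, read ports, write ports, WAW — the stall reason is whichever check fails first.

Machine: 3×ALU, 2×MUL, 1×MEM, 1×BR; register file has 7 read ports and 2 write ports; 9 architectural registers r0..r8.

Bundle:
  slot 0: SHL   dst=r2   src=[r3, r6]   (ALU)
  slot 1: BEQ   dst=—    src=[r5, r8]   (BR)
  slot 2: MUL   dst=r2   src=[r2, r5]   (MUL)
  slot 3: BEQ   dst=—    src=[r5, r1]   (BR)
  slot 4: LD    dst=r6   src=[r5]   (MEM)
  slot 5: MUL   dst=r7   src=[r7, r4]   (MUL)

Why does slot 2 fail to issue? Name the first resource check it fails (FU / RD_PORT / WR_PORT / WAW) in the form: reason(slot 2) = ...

#0 ALU src=r3,r6 dispatched  <A:2 Mu:2 Ld:1 B:1 rd:5 wr:1>
#1 BR src=r5,r8 dispatched  <A:2 Mu:2 Ld:1 B:0 rd:3 wr:1>
#2 MUL src=r2,r5 held:WAW  <A:2 Mu:2 Ld:1 B:0 rd:3 wr:1>
#3 BR src=r5,r1 held:FU  <A:2 Mu:2 Ld:1 B:0 rd:3 wr:1>
#4 MEM src=r5 dispatched  <A:2 Mu:2 Ld:0 B:0 rd:2 wr:0>
#5 MUL src=r7,r4 held:WR_PORT  <A:2 Mu:2 Ld:0 B:0 rd:2 wr:0>

reason(slot 2) = WAW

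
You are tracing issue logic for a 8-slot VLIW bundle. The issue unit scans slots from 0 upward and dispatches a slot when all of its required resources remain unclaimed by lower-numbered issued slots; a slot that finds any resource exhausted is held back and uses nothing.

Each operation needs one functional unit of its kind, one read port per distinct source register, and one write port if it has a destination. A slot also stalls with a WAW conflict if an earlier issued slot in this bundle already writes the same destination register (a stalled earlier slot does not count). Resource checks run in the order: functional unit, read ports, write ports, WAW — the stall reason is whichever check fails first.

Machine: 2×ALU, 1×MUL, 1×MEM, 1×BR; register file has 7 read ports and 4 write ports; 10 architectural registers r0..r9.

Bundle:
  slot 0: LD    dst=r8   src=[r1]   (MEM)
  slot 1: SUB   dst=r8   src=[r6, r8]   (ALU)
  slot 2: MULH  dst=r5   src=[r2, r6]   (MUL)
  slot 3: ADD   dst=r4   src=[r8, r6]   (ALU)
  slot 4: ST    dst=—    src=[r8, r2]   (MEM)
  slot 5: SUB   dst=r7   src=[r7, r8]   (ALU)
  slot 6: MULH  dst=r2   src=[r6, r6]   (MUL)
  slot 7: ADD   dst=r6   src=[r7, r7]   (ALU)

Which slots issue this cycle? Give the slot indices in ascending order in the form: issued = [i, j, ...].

[0] MEM needs rd=1 wr=1: ok; after: ALU=2 MUL=1 MEM=0 BR=1, R=6, W=3
[1] ALU needs rd=2 wr=1: WAW; after: ALU=2 MUL=1 MEM=0 BR=1, R=6, W=3
[2] MUL needs rd=2 wr=1: ok; after: ALU=2 MUL=0 MEM=0 BR=1, R=4, W=2
[3] ALU needs rd=2 wr=1: ok; after: ALU=1 MUL=0 MEM=0 BR=1, R=2, W=1
[4] MEM needs rd=2 wr=0: FU; after: ALU=1 MUL=0 MEM=0 BR=1, R=2, W=1
[5] ALU needs rd=2 wr=1: ok; after: ALU=0 MUL=0 MEM=0 BR=1, R=0, W=0
[6] MUL needs rd=1 wr=1: FU; after: ALU=0 MUL=0 MEM=0 BR=1, R=0, W=0
[7] ALU needs rd=1 wr=1: FU; after: ALU=0 MUL=0 MEM=0 BR=1, R=0, W=0

issued = [0, 2, 3, 5]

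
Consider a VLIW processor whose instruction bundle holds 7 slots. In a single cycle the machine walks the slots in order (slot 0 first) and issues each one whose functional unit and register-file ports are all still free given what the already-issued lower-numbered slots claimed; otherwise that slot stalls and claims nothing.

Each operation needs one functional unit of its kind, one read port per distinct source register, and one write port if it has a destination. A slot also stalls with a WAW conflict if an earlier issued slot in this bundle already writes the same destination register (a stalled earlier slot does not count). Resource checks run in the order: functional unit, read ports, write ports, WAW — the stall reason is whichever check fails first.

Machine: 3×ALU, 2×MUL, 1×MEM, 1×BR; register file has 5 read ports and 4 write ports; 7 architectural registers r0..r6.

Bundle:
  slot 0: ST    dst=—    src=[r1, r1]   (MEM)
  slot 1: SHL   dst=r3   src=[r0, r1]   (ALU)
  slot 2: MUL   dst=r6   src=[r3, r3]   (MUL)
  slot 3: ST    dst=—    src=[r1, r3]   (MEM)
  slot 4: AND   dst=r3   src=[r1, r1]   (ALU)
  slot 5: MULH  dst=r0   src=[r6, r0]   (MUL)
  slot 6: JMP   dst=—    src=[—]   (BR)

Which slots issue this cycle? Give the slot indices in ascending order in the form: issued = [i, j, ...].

slot 0 (MEM): ISSUE — free A3,Mu2,Ld0,B1 rp4 wp4
slot 1 (ALU): ISSUE — free A2,Mu2,Ld0,B1 rp2 wp3
slot 2 (MUL): ISSUE — free A2,Mu1,Ld0,B1 rp1 wp2
slot 3 (MEM): stall FU — free A2,Mu1,Ld0,B1 rp1 wp2
slot 4 (ALU): stall WAW — free A2,Mu1,Ld0,B1 rp1 wp2
slot 5 (MUL): stall RD_PORT — free A2,Mu1,Ld0,B1 rp1 wp2
slot 6 (BR): ISSUE — free A2,Mu1,Ld0,B0 rp1 wp2

issued = [0, 1, 2, 6]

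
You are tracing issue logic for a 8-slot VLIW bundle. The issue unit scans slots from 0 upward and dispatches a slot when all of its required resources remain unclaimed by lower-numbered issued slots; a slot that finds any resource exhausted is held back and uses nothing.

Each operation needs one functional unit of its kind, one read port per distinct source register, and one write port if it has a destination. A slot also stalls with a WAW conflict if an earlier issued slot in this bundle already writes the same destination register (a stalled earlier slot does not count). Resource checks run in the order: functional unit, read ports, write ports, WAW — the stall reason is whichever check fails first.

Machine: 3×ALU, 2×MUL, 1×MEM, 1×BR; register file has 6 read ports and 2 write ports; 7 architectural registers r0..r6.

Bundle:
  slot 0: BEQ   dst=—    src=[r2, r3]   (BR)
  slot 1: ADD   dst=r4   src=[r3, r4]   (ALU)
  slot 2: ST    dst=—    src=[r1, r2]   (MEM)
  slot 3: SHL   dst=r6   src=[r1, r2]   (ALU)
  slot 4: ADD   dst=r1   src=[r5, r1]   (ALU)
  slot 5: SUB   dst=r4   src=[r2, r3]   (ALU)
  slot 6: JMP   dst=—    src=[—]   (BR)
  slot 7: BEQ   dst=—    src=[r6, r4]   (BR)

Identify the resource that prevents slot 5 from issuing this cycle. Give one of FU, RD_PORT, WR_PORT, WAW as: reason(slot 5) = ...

slot 0 (BR): ISSUE — free A3,Mu2,Ld1,B0 rp4 wp2
slot 1 (ALU): ISSUE — free A2,Mu2,Ld1,B0 rp2 wp1
slot 2 (MEM): ISSUE — free A2,Mu2,Ld0,B0 rp0 wp1
slot 3 (ALU): stall RD_PORT — free A2,Mu2,Ld0,B0 rp0 wp1
slot 4 (ALU): stall RD_PORT — free A2,Mu2,Ld0,B0 rp0 wp1
slot 5 (ALU): stall RD_PORT — free A2,Mu2,Ld0,B0 rp0 wp1
slot 6 (BR): stall FU — free A2,Mu2,Ld0,B0 rp0 wp1
slot 7 (BR): stall FU — free A2,Mu2,Ld0,B0 rp0 wp1

reason(slot 5) = RD_PORT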